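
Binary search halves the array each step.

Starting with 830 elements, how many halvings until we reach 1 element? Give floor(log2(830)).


830 / 2 = 415
415 / 2 = 207
207 / 2 = 103
103 / 2 = 51
51 / 2 = 25
25 / 2 = 12
12 / 2 = 6
6 / 2 = 3
3 / 2 = 1
Reached 1 after 9 halvings

9


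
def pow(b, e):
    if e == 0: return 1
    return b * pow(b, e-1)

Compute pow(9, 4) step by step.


pow(9, 4)
= 9 * pow(9, 3)
= 9 * 9 * pow(9, 2)
= 9 * 9 * 9 * pow(9, 1)
= 9 * 9 * 9 * 9 * pow(9, 0)
= 9 * 9 * 9 * 9 * 1
= 6561

6561


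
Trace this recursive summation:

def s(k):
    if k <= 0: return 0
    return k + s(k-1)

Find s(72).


s(72)
= 72 + 71 + 70 + 69 + 68 + 67 + 66 + 65 + 64 + 63 + 62 + 61 + 60 + 59 + 58 + 57 + 56 + 55 + 54 + 53 + 52 + 51 + 50 + 49 + 48 + 47 + 46 + 45 + 44 + 43 + 42 + 41 + 40 + 39 + 38 + 37 + 36 + 35 + 34 + 33 + 32 + 31 + 30 + 29 + 28 + 27 + 26 + 25 + 24 + 23 + 22 + 21 + 20 + 19 + 18 + 17 + 16 + 15 + 14 + 13 + 12 + 11 + 10 + 9 + 8 + 7 + 6 + 5 + 4 + 3 + 2 + 1 + s(0)
= 72 + 71 + 70 + 69 + 68 + 67 + 66 + 65 + 64 + 63 + 62 + 61 + 60 + 59 + 58 + 57 + 56 + 55 + 54 + 53 + 52 + 51 + 50 + 49 + 48 + 47 + 46 + 45 + 44 + 43 + 42 + 41 + 40 + 39 + 38 + 37 + 36 + 35 + 34 + 33 + 32 + 31 + 30 + 29 + 28 + 27 + 26 + 25 + 24 + 23 + 22 + 21 + 20 + 19 + 18 + 17 + 16 + 15 + 14 + 13 + 12 + 11 + 10 + 9 + 8 + 7 + 6 + 5 + 4 + 3 + 2 + 1 + 0
= 2628

2628


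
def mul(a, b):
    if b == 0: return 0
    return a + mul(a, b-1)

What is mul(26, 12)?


mul(26, 12) = 26 + mul(26, 11)
mul(26, 11) = 26 + mul(26, 10)
mul(26, 10) = 26 + mul(26, 9)
mul(26, 9) = 26 + mul(26, 8)
mul(26, 8) = 26 + mul(26, 7)
mul(26, 7) = 26 + mul(26, 6)
mul(26, 6) = 26 + mul(26, 5)
mul(26, 5) = 26 + mul(26, 4)
mul(26, 4) = 26 + mul(26, 3)
mul(26, 3) = 26 + mul(26, 2)
mul(26, 2) = 26 + mul(26, 1)
mul(26, 1) = 26 + mul(26, 0)
mul(26, 0) = 0  (base case)
Total: 26 + 26 + 26 + 26 + 26 + 26 + 26 + 26 + 26 + 26 + 26 + 26 + 0 = 312

312


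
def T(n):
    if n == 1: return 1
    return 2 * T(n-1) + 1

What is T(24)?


T(24) = 2 * T(23) + 1
T(23) = 2 * T(22) + 1
T(22) = 2 * T(21) + 1
T(21) = 2 * T(20) + 1
T(20) = 2 * T(19) + 1
T(19) = 2 * T(18) + 1
T(18) = 2 * T(17) + 1
T(17) = 2 * T(16) + 1
T(16) = 2 * T(15) + 1
T(15) = 2 * T(14) + 1
T(14) = 2 * T(13) + 1
T(13) = 2 * T(12) + 1
T(12) = 2 * T(11) + 1
T(11) = 2 * T(10) + 1
T(10) = 2 * T(9) + 1
T(9) = 2 * T(8) + 1
T(8) = 2 * T(7) + 1
T(7) = 2 * T(6) + 1
T(6) = 2 * T(5) + 1
T(5) = 2 * T(4) + 1
T(4) = 2 * T(3) + 1
T(3) = 2 * T(2) + 1
T(2) = 2 * T(1) + 1
T(1) = 1  (base case)
T(2) = 2 * 1 + 1 = 3
T(3) = 2 * 3 + 1 = 7
T(4) = 2 * 7 + 1 = 15
T(5) = 2 * 15 + 1 = 31
T(6) = 2 * 31 + 1 = 63
T(7) = 2 * 63 + 1 = 127
T(8) = 2 * 127 + 1 = 255
T(9) = 2 * 255 + 1 = 511
T(10) = 2 * 511 + 1 = 1023
T(11) = 2 * 1023 + 1 = 2047
T(12) = 2 * 2047 + 1 = 4095
T(13) = 2 * 4095 + 1 = 8191
T(14) = 2 * 8191 + 1 = 16383
T(15) = 2 * 16383 + 1 = 32767
T(16) = 2 * 32767 + 1 = 65535
T(17) = 2 * 65535 + 1 = 131071
T(18) = 2 * 131071 + 1 = 262143
T(19) = 2 * 262143 + 1 = 524287
T(20) = 2 * 524287 + 1 = 1048575
T(21) = 2 * 1048575 + 1 = 2097151
T(22) = 2 * 2097151 + 1 = 4194303
T(23) = 2 * 4194303 + 1 = 8388607
T(24) = 2 * 8388607 + 1 = 16777215

16777215


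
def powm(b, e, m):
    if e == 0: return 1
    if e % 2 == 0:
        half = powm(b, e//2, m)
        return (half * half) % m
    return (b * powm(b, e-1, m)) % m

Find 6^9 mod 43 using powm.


powm(6, 9, 43): e is odd, compute powm(6, 8, 43)
  powm(6, 8, 43): e is even, compute powm(6, 4, 43)
    powm(6, 4, 43): e is even, compute powm(6, 2, 43)
      powm(6, 2, 43): e is even, compute powm(6, 1, 43)
        powm(6, 1, 43): e is odd, compute powm(6, 0, 43)
          powm(6, 0, 43) = 1
        (6 * 1) % 43 = 6
      half=6, (6*6) % 43 = 36
    half=36, (36*36) % 43 = 6
  half=6, (6*6) % 43 = 36
(6 * 36) % 43 = 1

1


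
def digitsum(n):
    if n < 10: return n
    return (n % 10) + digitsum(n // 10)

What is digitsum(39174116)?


digitsum(39174116) = 6 + digitsum(3917411)
digitsum(3917411) = 1 + digitsum(391741)
digitsum(391741) = 1 + digitsum(39174)
digitsum(39174) = 4 + digitsum(3917)
digitsum(3917) = 7 + digitsum(391)
digitsum(391) = 1 + digitsum(39)
digitsum(39) = 9 + digitsum(3)
digitsum(3) = 3  (base case)
Total: 6 + 1 + 1 + 4 + 7 + 1 + 9 + 3 = 32

32


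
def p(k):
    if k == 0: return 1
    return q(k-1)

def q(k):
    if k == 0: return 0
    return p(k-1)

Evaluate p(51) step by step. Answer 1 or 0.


p(51) = q(50)
q(50) = p(49)
p(49) = q(48)
q(48) = p(47)
p(47) = q(46)
q(46) = p(45)
p(45) = q(44)
q(44) = p(43)
p(43) = q(42)
q(42) = p(41)
p(41) = q(40)
q(40) = p(39)
p(39) = q(38)
q(38) = p(37)
p(37) = q(36)
q(36) = p(35)
p(35) = q(34)
q(34) = p(33)
p(33) = q(32)
q(32) = p(31)
p(31) = q(30)
q(30) = p(29)
p(29) = q(28)
q(28) = p(27)
p(27) = q(26)
q(26) = p(25)
p(25) = q(24)
q(24) = p(23)
p(23) = q(22)
q(22) = p(21)
p(21) = q(20)
q(20) = p(19)
p(19) = q(18)
q(18) = p(17)
p(17) = q(16)
q(16) = p(15)
p(15) = q(14)
q(14) = p(13)
p(13) = q(12)
q(12) = p(11)
p(11) = q(10)
q(10) = p(9)
p(9) = q(8)
q(8) = p(7)
p(7) = q(6)
q(6) = p(5)
p(5) = q(4)
q(4) = p(3)
p(3) = q(2)
q(2) = p(1)
p(1) = q(0)
q(0) = 0  (base case)
Result: 0

0


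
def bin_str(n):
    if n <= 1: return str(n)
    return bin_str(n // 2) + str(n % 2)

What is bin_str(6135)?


bin_str(6135) = bin_str(3067) + '1'
bin_str(3067) = bin_str(1533) + '1'
bin_str(1533) = bin_str(766) + '1'
bin_str(766) = bin_str(383) + '0'
bin_str(383) = bin_str(191) + '1'
bin_str(191) = bin_str(95) + '1'
bin_str(95) = bin_str(47) + '1'
bin_str(47) = bin_str(23) + '1'
bin_str(23) = bin_str(11) + '1'
bin_str(11) = bin_str(5) + '1'
bin_str(5) = bin_str(2) + '1'
bin_str(2) = bin_str(1) + '0'
bin_str(1) = '1'  (base case)
Concatenating: '1' + '0' + '1' + '1' + '1' + '1' + '1' + '1' + '1' + '0' + '1' + '1' + '1' = '1011111110111'

1011111110111


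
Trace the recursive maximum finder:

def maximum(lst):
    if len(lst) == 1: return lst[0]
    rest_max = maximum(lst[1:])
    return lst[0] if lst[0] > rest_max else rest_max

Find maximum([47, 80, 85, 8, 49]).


maximum([47, 80, 85, 8, 49]): compare 47 with maximum([80, 85, 8, 49])
maximum([80, 85, 8, 49]): compare 80 with maximum([85, 8, 49])
maximum([85, 8, 49]): compare 85 with maximum([8, 49])
maximum([8, 49]): compare 8 with maximum([49])
maximum([49]) = 49  (base case)
Compare 8 with 49 -> 49
Compare 85 with 49 -> 85
Compare 80 with 85 -> 85
Compare 47 with 85 -> 85

85


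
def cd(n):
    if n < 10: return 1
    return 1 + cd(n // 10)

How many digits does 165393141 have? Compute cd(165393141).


cd(165393141) = 1 + cd(16539314)
cd(16539314) = 1 + cd(1653931)
cd(1653931) = 1 + cd(165393)
cd(165393) = 1 + cd(16539)
cd(16539) = 1 + cd(1653)
cd(1653) = 1 + cd(165)
cd(165) = 1 + cd(16)
cd(16) = 1 + cd(1)
cd(1) = 1  (base case: 1 < 10)
Unwinding: 1 + 1 + 1 + 1 + 1 + 1 + 1 + 1 + 1 = 9

9


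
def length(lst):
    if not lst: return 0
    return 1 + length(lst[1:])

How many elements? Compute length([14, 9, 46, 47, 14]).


length([14, 9, 46, 47, 14]) = 1 + length([9, 46, 47, 14])
length([9, 46, 47, 14]) = 1 + length([46, 47, 14])
length([46, 47, 14]) = 1 + length([47, 14])
length([47, 14]) = 1 + length([14])
length([14]) = 1 + length([])
length([]) = 0  (base case)
Unwinding: 1 + 1 + 1 + 1 + 1 + 0 = 5

5


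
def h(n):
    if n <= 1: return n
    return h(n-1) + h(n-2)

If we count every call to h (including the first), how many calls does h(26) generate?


Let C(n) = total calls for h(n)
C(0) = 1, C(1) = 1
C(2) = 1 + C(1) + C(0) = 1 + 1 + 1 = 3
C(3) = 1 + C(2) + C(1) = 1 + 3 + 1 = 5
C(4) = 1 + C(3) + C(2) = 1 + 5 + 3 = 9
C(5) = 1 + C(4) + C(3) = 1 + 9 + 5 = 15
C(6) = 1 + C(5) + C(4) = 1 + 15 + 9 = 25
C(7) = 1 + C(6) + C(5) = 1 + 25 + 15 = 41
C(8) = 1 + C(7) + C(6) = 1 + 41 + 25 = 67
C(9) = 1 + C(8) + C(7) = 1 + 67 + 41 = 109
C(10) = 1 + C(9) + C(8) = 1 + 109 + 67 = 177
C(11) = 1 + C(10) + C(9) = 1 + 177 + 109 = 287
C(12) = 1 + C(11) + C(10) = 1 + 287 + 177 = 465
C(13) = 1 + C(12) + C(11) = 1 + 465 + 287 = 753
C(14) = 1 + C(13) + C(12) = 1 + 753 + 465 = 1219
C(15) = 1 + C(14) + C(13) = 1 + 1219 + 753 = 1973
C(16) = 1 + C(15) + C(14) = 1 + 1973 + 1219 = 3193
C(17) = 1 + C(16) + C(15) = 1 + 3193 + 1973 = 5167
C(18) = 1 + C(17) + C(16) = 1 + 5167 + 3193 = 8361
C(19) = 1 + C(18) + C(17) = 1 + 8361 + 5167 = 13529
C(20) = 1 + C(19) + C(18) = 1 + 13529 + 8361 = 21891
C(21) = 1 + C(20) + C(19) = 1 + 21891 + 13529 = 35421
C(22) = 1 + C(21) + C(20) = 1 + 35421 + 21891 = 57313
C(23) = 1 + C(22) + C(21) = 1 + 57313 + 35421 = 92735
C(24) = 1 + C(23) + C(22) = 1 + 92735 + 57313 = 150049
C(25) = 1 + C(24) + C(23) = 1 + 150049 + 92735 = 242785
C(26) = 1 + C(25) + C(24) = 1 + 242785 + 150049 = 392835

392835


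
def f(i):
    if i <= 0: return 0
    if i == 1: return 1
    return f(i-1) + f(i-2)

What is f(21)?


Computing f(21) bottom-up:
f(0) = 0
f(1) = 1
f(2) = f(1) + f(0) = 1 + 0 = 1
f(3) = f(2) + f(1) = 1 + 1 = 2
f(4) = f(3) + f(2) = 2 + 1 = 3
f(5) = f(4) + f(3) = 3 + 2 = 5
f(6) = f(5) + f(4) = 5 + 3 = 8
f(7) = f(6) + f(5) = 8 + 5 = 13
f(8) = f(7) + f(6) = 13 + 8 = 21
f(9) = f(8) + f(7) = 21 + 13 = 34
f(10) = f(9) + f(8) = 34 + 21 = 55
f(11) = f(10) + f(9) = 55 + 34 = 89
f(12) = f(11) + f(10) = 89 + 55 = 144
f(13) = f(12) + f(11) = 144 + 89 = 233
f(14) = f(13) + f(12) = 233 + 144 = 377
f(15) = f(14) + f(13) = 377 + 233 = 610
f(16) = f(15) + f(14) = 610 + 377 = 987
f(17) = f(16) + f(15) = 987 + 610 = 1597
f(18) = f(17) + f(16) = 1597 + 987 = 2584
f(19) = f(18) + f(17) = 2584 + 1597 = 4181
f(20) = f(19) + f(18) = 4181 + 2584 = 6765
f(21) = f(20) + f(19) = 6765 + 4181 = 10946

10946


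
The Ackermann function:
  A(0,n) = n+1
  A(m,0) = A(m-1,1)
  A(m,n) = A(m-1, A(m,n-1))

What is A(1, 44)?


A(1, 44) = A(0, A(1, 43))
  A(1, 43) = A(0, A(1, 42))
    A(1, 42) = A(0, A(1, 41))
      A(1, 41) = A(0, A(1, 40))
        A(1, 40) = A(0, A(1, 39))
          A(1, 39) = A(0, A(1, 38))
          A(1, 38) = A(0, A(1, 37))
          A(1, 37) = A(0, A(1, 36))
          A(1, 36) = A(0, A(1, 35))
          A(1, 35) = A(0, A(1, 34))
          A(1, 34) = A(0, A(1, 33))
          A(1, 33) = A(0, A(1, 32))
          A(1, 32) = A(0, A(1, 31))
          A(1, 31) = A(0, A(1, 30))
          A(1, 30) = A(0, A(1, 29))
          A(1, 29) = A(0, A(1, 28))
          A(1, 28) = A(0, A(1, 27))
          A(1, 27) = A(0, A(1, 26))
          A(1, 26) = A(0, A(1, 25))
          A(1, 25) = A(0, A(1, 24))
          A(1, 24) = A(0, A(1, 23))
          A(1, 23) = A(0, A(1, 22))
          A(1, 22) = A(0, A(1, 21))
          A(1, 21) = A(0, A(1, 20))
          A(1, 20) = A(0, A(1, 19))
... (trace truncated)
Result: A(1, 44) = 46

46


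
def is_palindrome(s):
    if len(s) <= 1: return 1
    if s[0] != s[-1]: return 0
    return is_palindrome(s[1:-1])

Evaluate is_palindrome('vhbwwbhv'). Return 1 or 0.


is_palindrome('vhbwwbhv'): s[0]='v' == s[-1]='v' -> check is_palindrome('hbwwbh')
is_palindrome('hbwwbh'): s[0]='h' == s[-1]='h' -> check is_palindrome('bwwb')
is_palindrome('bwwb'): s[0]='b' == s[-1]='b' -> check is_palindrome('ww')
is_palindrome('ww'): s[0]='w' == s[-1]='w' -> check is_palindrome('')
is_palindrome(''): len <= 1 -> return 1  (base case)
Result: 1 (palindrome)

1


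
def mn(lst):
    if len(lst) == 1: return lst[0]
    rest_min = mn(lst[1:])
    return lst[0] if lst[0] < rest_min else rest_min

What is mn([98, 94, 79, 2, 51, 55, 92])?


mn([98, 94, 79, 2, 51, 55, 92]): compare 98 with mn([94, 79, 2, 51, 55, 92])
mn([94, 79, 2, 51, 55, 92]): compare 94 with mn([79, 2, 51, 55, 92])
mn([79, 2, 51, 55, 92]): compare 79 with mn([2, 51, 55, 92])
mn([2, 51, 55, 92]): compare 2 with mn([51, 55, 92])
mn([51, 55, 92]): compare 51 with mn([55, 92])
mn([55, 92]): compare 55 with mn([92])
mn([92]) = 92  (base case)
Compare 55 with 92 -> 55
Compare 51 with 55 -> 51
Compare 2 with 51 -> 2
Compare 79 with 2 -> 2
Compare 94 with 2 -> 2
Compare 98 with 2 -> 2

2


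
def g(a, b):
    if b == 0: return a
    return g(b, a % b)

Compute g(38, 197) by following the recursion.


g(38, 197) = g(197, 38)
g(197, 38) = g(38, 7)
g(38, 7) = g(7, 3)
g(7, 3) = g(3, 1)
g(3, 1) = g(1, 0)
g(1, 0) = 1  (base case)

1


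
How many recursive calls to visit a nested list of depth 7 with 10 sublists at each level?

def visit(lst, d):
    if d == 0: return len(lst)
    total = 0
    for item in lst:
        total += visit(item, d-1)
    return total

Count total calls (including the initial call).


At depth 0 (root): 1 call
At depth 1: each of 1 parents calls visit on 10 children = 10 calls
At depth 2: each of 10 parents calls visit on 10 children = 100 calls
At depth 3: each of 100 parents calls visit on 10 children = 1000 calls
At depth 4: each of 1000 parents calls visit on 10 children = 10000 calls
At depth 5: each of 10000 parents calls visit on 10 children = 100000 calls
At depth 6: each of 100000 parents calls visit on 10 children = 1000000 calls
At depth 7: each of 1000000 parents calls visit on 10 children = 10000000 calls
Total: 1 + 10 + 100 + 1000 + 10000 + 100000 + 1000000 + 10000000 = 11111111

11111111


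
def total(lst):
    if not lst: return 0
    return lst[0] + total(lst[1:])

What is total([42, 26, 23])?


total([42, 26, 23]) = 42 + total([26, 23])
total([26, 23]) = 26 + total([23])
total([23]) = 23 + total([])
total([]) = 0  (base case)
Total: 42 + 26 + 23 + 0 = 91

91


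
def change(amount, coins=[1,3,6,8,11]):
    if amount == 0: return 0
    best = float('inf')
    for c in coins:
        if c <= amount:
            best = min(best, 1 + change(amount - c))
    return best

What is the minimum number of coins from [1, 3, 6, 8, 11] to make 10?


Building up with DP:
change(0) = 0
change(1) = min(1+change(0)=1+0=1) = 1
change(2) = min(1+change(1)=1+1=2) = 2
change(3) = min(1+change(2)=1+2=3, 1+change(0)=1+0=1) = 1
change(4) = min(1+change(3)=1+1=2, 1+change(1)=1+1=2) = 2
change(5) = min(1+change(4)=1+2=3, 1+change(2)=1+2=3) = 3
change(6) = min(1+change(5)=1+3=4, 1+change(3)=1+1=2, 1+change(0)=1+0=1) = 1
change(7) = min(1+change(6)=1+1=2, 1+change(4)=1+2=3, 1+change(1)=1+1=2) = 2
change(8) = min(1+change(7)=1+2=3, 1+change(5)=1+3=4, 1+change(2)=1+2=3, 1+change(0)=1+0=1) = 1
change(9) = min(1+change(8)=1+1=2, 1+change(6)=1+1=2, 1+change(3)=1+1=2, 1+change(1)=1+1=2) = 2
change(10) = min(1+change(9)=1+2=3, 1+change(7)=1+2=3, 1+change(4)=1+2=3, 1+change(2)=1+2=3) = 3

3


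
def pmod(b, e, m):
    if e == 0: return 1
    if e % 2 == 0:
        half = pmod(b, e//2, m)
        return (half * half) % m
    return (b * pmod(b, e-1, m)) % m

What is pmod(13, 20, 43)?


pmod(13, 20, 43): e is even, compute pmod(13, 10, 43)
  pmod(13, 10, 43): e is even, compute pmod(13, 5, 43)
    pmod(13, 5, 43): e is odd, compute pmod(13, 4, 43)
      pmod(13, 4, 43): e is even, compute pmod(13, 2, 43)
        pmod(13, 2, 43): e is even, compute pmod(13, 1, 43)
          pmod(13, 1, 43): e is odd, compute pmod(13, 0, 43)
          pmod(13, 0, 43) = 1
          (13 * 1) % 43 = 13
        half=13, (13*13) % 43 = 40
      half=40, (40*40) % 43 = 9
    (13 * 9) % 43 = 31
  half=31, (31*31) % 43 = 15
half=15, (15*15) % 43 = 10

10


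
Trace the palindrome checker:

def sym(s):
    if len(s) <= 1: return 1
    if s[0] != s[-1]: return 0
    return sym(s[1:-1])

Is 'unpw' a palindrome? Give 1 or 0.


sym('unpw'): s[0]='u' != s[-1]='w' -> return 0
Result: 0 (not a palindrome)

0


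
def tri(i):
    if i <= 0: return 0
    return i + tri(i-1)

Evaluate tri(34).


tri(34)
= 34 + 33 + 32 + 31 + 30 + 29 + 28 + 27 + 26 + 25 + 24 + 23 + 22 + 21 + 20 + 19 + 18 + 17 + 16 + 15 + 14 + 13 + 12 + 11 + 10 + 9 + 8 + 7 + 6 + 5 + 4 + 3 + 2 + 1 + tri(0)
= 34 + 33 + 32 + 31 + 30 + 29 + 28 + 27 + 26 + 25 + 24 + 23 + 22 + 21 + 20 + 19 + 18 + 17 + 16 + 15 + 14 + 13 + 12 + 11 + 10 + 9 + 8 + 7 + 6 + 5 + 4 + 3 + 2 + 1 + 0
= 595

595


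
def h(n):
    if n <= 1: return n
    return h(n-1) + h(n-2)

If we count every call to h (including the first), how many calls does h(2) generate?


Let C(n) = total calls for h(n)
C(0) = 1, C(1) = 1
C(2) = 1 + C(1) + C(0) = 1 + 1 + 1 = 3

3


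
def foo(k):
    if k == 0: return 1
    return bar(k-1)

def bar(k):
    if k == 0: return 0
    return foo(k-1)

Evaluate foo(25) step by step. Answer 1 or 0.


foo(25) = bar(24)
bar(24) = foo(23)
foo(23) = bar(22)
bar(22) = foo(21)
foo(21) = bar(20)
bar(20) = foo(19)
foo(19) = bar(18)
bar(18) = foo(17)
foo(17) = bar(16)
bar(16) = foo(15)
foo(15) = bar(14)
bar(14) = foo(13)
foo(13) = bar(12)
bar(12) = foo(11)
foo(11) = bar(10)
bar(10) = foo(9)
foo(9) = bar(8)
bar(8) = foo(7)
foo(7) = bar(6)
bar(6) = foo(5)
foo(5) = bar(4)
bar(4) = foo(3)
foo(3) = bar(2)
bar(2) = foo(1)
foo(1) = bar(0)
bar(0) = 0  (base case)
Result: 0

0


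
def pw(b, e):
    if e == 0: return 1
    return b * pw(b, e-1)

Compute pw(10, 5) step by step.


pw(10, 5)
= 10 * pw(10, 4)
= 10 * 10 * pw(10, 3)
= 10 * 10 * 10 * pw(10, 2)
= 10 * 10 * 10 * 10 * pw(10, 1)
= 10 * 10 * 10 * 10 * 10 * pw(10, 0)
= 10 * 10 * 10 * 10 * 10 * 1
= 100000

100000


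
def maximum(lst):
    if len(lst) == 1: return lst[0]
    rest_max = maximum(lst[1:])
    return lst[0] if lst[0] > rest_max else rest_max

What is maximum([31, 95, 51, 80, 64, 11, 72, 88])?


maximum([31, 95, 51, 80, 64, 11, 72, 88]): compare 31 with maximum([95, 51, 80, 64, 11, 72, 88])
maximum([95, 51, 80, 64, 11, 72, 88]): compare 95 with maximum([51, 80, 64, 11, 72, 88])
maximum([51, 80, 64, 11, 72, 88]): compare 51 with maximum([80, 64, 11, 72, 88])
maximum([80, 64, 11, 72, 88]): compare 80 with maximum([64, 11, 72, 88])
maximum([64, 11, 72, 88]): compare 64 with maximum([11, 72, 88])
maximum([11, 72, 88]): compare 11 with maximum([72, 88])
maximum([72, 88]): compare 72 with maximum([88])
maximum([88]) = 88  (base case)
Compare 72 with 88 -> 88
Compare 11 with 88 -> 88
Compare 64 with 88 -> 88
Compare 80 with 88 -> 88
Compare 51 with 88 -> 88
Compare 95 with 88 -> 95
Compare 31 with 95 -> 95

95


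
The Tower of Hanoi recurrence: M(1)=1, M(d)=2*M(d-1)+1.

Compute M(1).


M(1) = 1  (base case)

1


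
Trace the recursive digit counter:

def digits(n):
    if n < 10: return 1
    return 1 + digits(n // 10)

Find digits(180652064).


digits(180652064) = 1 + digits(18065206)
digits(18065206) = 1 + digits(1806520)
digits(1806520) = 1 + digits(180652)
digits(180652) = 1 + digits(18065)
digits(18065) = 1 + digits(1806)
digits(1806) = 1 + digits(180)
digits(180) = 1 + digits(18)
digits(18) = 1 + digits(1)
digits(1) = 1  (base case: 1 < 10)
Unwinding: 1 + 1 + 1 + 1 + 1 + 1 + 1 + 1 + 1 = 9

9


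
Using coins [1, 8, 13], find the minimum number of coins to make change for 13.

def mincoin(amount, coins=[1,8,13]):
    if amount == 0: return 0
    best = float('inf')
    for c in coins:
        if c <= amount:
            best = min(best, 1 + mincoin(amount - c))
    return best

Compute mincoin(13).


Building up with DP:
mincoin(0) = 0
mincoin(1) = min(1+mincoin(0)=1+0=1) = 1
mincoin(2) = min(1+mincoin(1)=1+1=2) = 2
mincoin(3) = min(1+mincoin(2)=1+2=3) = 3
mincoin(4) = min(1+mincoin(3)=1+3=4) = 4
mincoin(5) = min(1+mincoin(4)=1+4=5) = 5
mincoin(6) = min(1+mincoin(5)=1+5=6) = 6
mincoin(7) = min(1+mincoin(6)=1+6=7) = 7
mincoin(8) = min(1+mincoin(7)=1+7=8, 1+mincoin(0)=1+0=1) = 1
mincoin(9) = min(1+mincoin(8)=1+1=2, 1+mincoin(1)=1+1=2) = 2
mincoin(10) = min(1+mincoin(9)=1+2=3, 1+mincoin(2)=1+2=3) = 3
mincoin(11) = min(1+mincoin(10)=1+3=4, 1+mincoin(3)=1+3=4) = 4
mincoin(12) = min(1+mincoin(11)=1+4=5, 1+mincoin(4)=1+4=5) = 5
mincoin(13) = min(1+mincoin(12)=1+5=6, 1+mincoin(5)=1+5=6, 1+mincoin(0)=1+0=1) = 1

1


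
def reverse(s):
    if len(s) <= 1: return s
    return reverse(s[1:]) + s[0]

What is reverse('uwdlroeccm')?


reverse('uwdlroeccm') = reverse('wdlroeccm') + 'u'
reverse('wdlroeccm') = reverse('dlroeccm') + 'w'
reverse('dlroeccm') = reverse('lroeccm') + 'd'
reverse('lroeccm') = reverse('roeccm') + 'l'
reverse('roeccm') = reverse('oeccm') + 'r'
reverse('oeccm') = reverse('eccm') + 'o'
reverse('eccm') = reverse('ccm') + 'e'
reverse('ccm') = reverse('cm') + 'c'
reverse('cm') = reverse('m') + 'c'
reverse('m') = 'm'  (base case)
Concatenating: 'm' + 'c' + 'c' + 'e' + 'o' + 'r' + 'l' + 'd' + 'w' + 'u' = 'mcceorldwu'

mcceorldwu


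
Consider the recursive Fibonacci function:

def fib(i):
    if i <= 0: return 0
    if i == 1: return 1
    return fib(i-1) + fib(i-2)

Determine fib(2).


Computing fib(2) bottom-up:
fib(0) = 0
fib(1) = 1
fib(2) = fib(1) + fib(0) = 1 + 0 = 1

1


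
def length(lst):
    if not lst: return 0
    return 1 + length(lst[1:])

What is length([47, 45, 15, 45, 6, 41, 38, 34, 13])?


length([47, 45, 15, 45, 6, 41, 38, 34, 13]) = 1 + length([45, 15, 45, 6, 41, 38, 34, 13])
length([45, 15, 45, 6, 41, 38, 34, 13]) = 1 + length([15, 45, 6, 41, 38, 34, 13])
length([15, 45, 6, 41, 38, 34, 13]) = 1 + length([45, 6, 41, 38, 34, 13])
length([45, 6, 41, 38, 34, 13]) = 1 + length([6, 41, 38, 34, 13])
length([6, 41, 38, 34, 13]) = 1 + length([41, 38, 34, 13])
length([41, 38, 34, 13]) = 1 + length([38, 34, 13])
length([38, 34, 13]) = 1 + length([34, 13])
length([34, 13]) = 1 + length([13])
length([13]) = 1 + length([])
length([]) = 0  (base case)
Unwinding: 1 + 1 + 1 + 1 + 1 + 1 + 1 + 1 + 1 + 0 = 9

9


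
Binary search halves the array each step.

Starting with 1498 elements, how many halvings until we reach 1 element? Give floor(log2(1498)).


1498 / 2 = 749
749 / 2 = 374
374 / 2 = 187
187 / 2 = 93
93 / 2 = 46
46 / 2 = 23
23 / 2 = 11
11 / 2 = 5
5 / 2 = 2
2 / 2 = 1
Reached 1 after 10 halvings

10


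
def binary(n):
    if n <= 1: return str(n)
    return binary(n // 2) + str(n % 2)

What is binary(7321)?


binary(7321) = binary(3660) + '1'
binary(3660) = binary(1830) + '0'
binary(1830) = binary(915) + '0'
binary(915) = binary(457) + '1'
binary(457) = binary(228) + '1'
binary(228) = binary(114) + '0'
binary(114) = binary(57) + '0'
binary(57) = binary(28) + '1'
binary(28) = binary(14) + '0'
binary(14) = binary(7) + '0'
binary(7) = binary(3) + '1'
binary(3) = binary(1) + '1'
binary(1) = '1'  (base case)
Concatenating: '1' + '1' + '1' + '0' + '0' + '1' + '0' + '0' + '1' + '1' + '0' + '0' + '1' = '1110010011001'

1110010011001


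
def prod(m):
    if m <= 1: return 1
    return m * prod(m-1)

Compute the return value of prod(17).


prod(17)
= 17 * prod(16)
= 17 * 16 * prod(15)
= 17 * 16 * 15 * prod(14)
= 17 * 16 * 15 * 14 * prod(13)
= 17 * 16 * 15 * 14 * 13 * prod(12)
= 17 * 16 * 15 * 14 * 13 * 12 * prod(11)
= 17 * 16 * 15 * 14 * 13 * 12 * 11 * prod(10)
= 17 * 16 * 15 * 14 * 13 * 12 * 11 * 10 * prod(9)
= 17 * 16 * 15 * 14 * 13 * 12 * 11 * 10 * 9 * prod(8)
= 17 * 16 * 15 * 14 * 13 * 12 * 11 * 10 * 9 * 8 * prod(7)
= 17 * 16 * 15 * 14 * 13 * 12 * 11 * 10 * 9 * 8 * 7 * prod(6)
= 17 * 16 * 15 * 14 * 13 * 12 * 11 * 10 * 9 * 8 * 7 * 6 * prod(5)
= 17 * 16 * 15 * 14 * 13 * 12 * 11 * 10 * 9 * 8 * 7 * 6 * 5 * prod(4)
= 17 * 16 * 15 * 14 * 13 * 12 * 11 * 10 * 9 * 8 * 7 * 6 * 5 * 4 * prod(3)
= 17 * 16 * 15 * 14 * 13 * 12 * 11 * 10 * 9 * 8 * 7 * 6 * 5 * 4 * 3 * prod(2)
= 17 * 16 * 15 * 14 * 13 * 12 * 11 * 10 * 9 * 8 * 7 * 6 * 5 * 4 * 3 * 2 * prod(1)
= 17 * 16 * 15 * 14 * 13 * 12 * 11 * 10 * 9 * 8 * 7 * 6 * 5 * 4 * 3 * 2 * 1
= 355687428096000

355687428096000


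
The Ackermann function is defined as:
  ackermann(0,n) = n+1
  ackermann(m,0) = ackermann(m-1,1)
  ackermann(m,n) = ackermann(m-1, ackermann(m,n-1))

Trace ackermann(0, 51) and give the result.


ackermann(0, 51) = 52
Result: ackermann(0, 51) = 52

52


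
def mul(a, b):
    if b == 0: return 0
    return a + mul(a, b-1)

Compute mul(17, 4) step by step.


mul(17, 4) = 17 + mul(17, 3)
mul(17, 3) = 17 + mul(17, 2)
mul(17, 2) = 17 + mul(17, 1)
mul(17, 1) = 17 + mul(17, 0)
mul(17, 0) = 0  (base case)
Total: 17 + 17 + 17 + 17 + 0 = 68

68


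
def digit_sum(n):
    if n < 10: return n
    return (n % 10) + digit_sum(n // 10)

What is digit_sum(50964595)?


digit_sum(50964595) = 5 + digit_sum(5096459)
digit_sum(5096459) = 9 + digit_sum(509645)
digit_sum(509645) = 5 + digit_sum(50964)
digit_sum(50964) = 4 + digit_sum(5096)
digit_sum(5096) = 6 + digit_sum(509)
digit_sum(509) = 9 + digit_sum(50)
digit_sum(50) = 0 + digit_sum(5)
digit_sum(5) = 5  (base case)
Total: 5 + 9 + 5 + 4 + 6 + 9 + 0 + 5 = 43

43


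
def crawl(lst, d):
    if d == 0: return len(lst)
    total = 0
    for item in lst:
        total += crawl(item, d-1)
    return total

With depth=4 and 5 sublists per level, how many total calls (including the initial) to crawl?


At depth 0 (root): 1 call
At depth 1: each of 1 parents calls crawl on 5 children = 5 calls
At depth 2: each of 5 parents calls crawl on 5 children = 25 calls
At depth 3: each of 25 parents calls crawl on 5 children = 125 calls
At depth 4: each of 125 parents calls crawl on 5 children = 625 calls
Total: 1 + 5 + 25 + 125 + 625 = 781

781


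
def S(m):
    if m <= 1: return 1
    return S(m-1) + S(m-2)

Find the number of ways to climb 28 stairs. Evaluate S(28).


Building up from base cases:
S(0) = 1
S(1) = 1
S(2) = S(1) + S(0) = 1 + 1 = 2
S(3) = S(2) + S(1) = 2 + 1 = 3
S(4) = S(3) + S(2) = 3 + 2 = 5
S(5) = S(4) + S(3) = 5 + 3 = 8
S(6) = S(5) + S(4) = 8 + 5 = 13
S(7) = S(6) + S(5) = 13 + 8 = 21
S(8) = S(7) + S(6) = 21 + 13 = 34
S(9) = S(8) + S(7) = 34 + 21 = 55
S(10) = S(9) + S(8) = 55 + 34 = 89
S(11) = S(10) + S(9) = 89 + 55 = 144
S(12) = S(11) + S(10) = 144 + 89 = 233
S(13) = S(12) + S(11) = 233 + 144 = 377
S(14) = S(13) + S(12) = 377 + 233 = 610
S(15) = S(14) + S(13) = 610 + 377 = 987
S(16) = S(15) + S(14) = 987 + 610 = 1597
S(17) = S(16) + S(15) = 1597 + 987 = 2584
S(18) = S(17) + S(16) = 2584 + 1597 = 4181
S(19) = S(18) + S(17) = 4181 + 2584 = 6765
S(20) = S(19) + S(18) = 6765 + 4181 = 10946
S(21) = S(20) + S(19) = 10946 + 6765 = 17711
S(22) = S(21) + S(20) = 17711 + 10946 = 28657
S(23) = S(22) + S(21) = 28657 + 17711 = 46368
S(24) = S(23) + S(22) = 46368 + 28657 = 75025
S(25) = S(24) + S(23) = 75025 + 46368 = 121393
S(26) = S(25) + S(24) = 121393 + 75025 = 196418
S(27) = S(26) + S(25) = 196418 + 121393 = 317811
S(28) = S(27) + S(26) = 317811 + 196418 = 514229

514229


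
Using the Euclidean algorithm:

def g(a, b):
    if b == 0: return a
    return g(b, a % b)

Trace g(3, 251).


g(3, 251) = g(251, 3)
g(251, 3) = g(3, 2)
g(3, 2) = g(2, 1)
g(2, 1) = g(1, 0)
g(1, 0) = 1  (base case)

1


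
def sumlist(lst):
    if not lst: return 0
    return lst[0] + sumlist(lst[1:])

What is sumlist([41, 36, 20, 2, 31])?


sumlist([41, 36, 20, 2, 31]) = 41 + sumlist([36, 20, 2, 31])
sumlist([36, 20, 2, 31]) = 36 + sumlist([20, 2, 31])
sumlist([20, 2, 31]) = 20 + sumlist([2, 31])
sumlist([2, 31]) = 2 + sumlist([31])
sumlist([31]) = 31 + sumlist([])
sumlist([]) = 0  (base case)
Total: 41 + 36 + 20 + 2 + 31 + 0 = 130

130


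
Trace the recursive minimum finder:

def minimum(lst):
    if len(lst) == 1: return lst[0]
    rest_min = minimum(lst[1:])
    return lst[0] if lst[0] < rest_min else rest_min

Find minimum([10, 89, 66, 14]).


minimum([10, 89, 66, 14]): compare 10 with minimum([89, 66, 14])
minimum([89, 66, 14]): compare 89 with minimum([66, 14])
minimum([66, 14]): compare 66 with minimum([14])
minimum([14]) = 14  (base case)
Compare 66 with 14 -> 14
Compare 89 with 14 -> 14
Compare 10 with 14 -> 10

10


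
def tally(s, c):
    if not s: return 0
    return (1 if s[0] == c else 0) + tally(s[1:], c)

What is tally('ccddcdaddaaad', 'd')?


s[0]='c' != 'd' -> 0
s[0]='c' != 'd' -> 0
s[0]='d' == 'd' -> 1
s[0]='d' == 'd' -> 1
s[0]='c' != 'd' -> 0
s[0]='d' == 'd' -> 1
s[0]='a' != 'd' -> 0
s[0]='d' == 'd' -> 1
s[0]='d' == 'd' -> 1
s[0]='a' != 'd' -> 0
s[0]='a' != 'd' -> 0
s[0]='a' != 'd' -> 0
s[0]='d' == 'd' -> 1
Sum: 0 + 0 + 1 + 1 + 0 + 1 + 0 + 1 + 1 + 0 + 0 + 0 + 1 = 6

6


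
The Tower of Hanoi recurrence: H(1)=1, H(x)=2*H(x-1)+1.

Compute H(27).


H(27) = 2 * H(26) + 1
H(26) = 2 * H(25) + 1
H(25) = 2 * H(24) + 1
H(24) = 2 * H(23) + 1
H(23) = 2 * H(22) + 1
H(22) = 2 * H(21) + 1
H(21) = 2 * H(20) + 1
H(20) = 2 * H(19) + 1
H(19) = 2 * H(18) + 1
H(18) = 2 * H(17) + 1
H(17) = 2 * H(16) + 1
H(16) = 2 * H(15) + 1
H(15) = 2 * H(14) + 1
H(14) = 2 * H(13) + 1
H(13) = 2 * H(12) + 1
H(12) = 2 * H(11) + 1
H(11) = 2 * H(10) + 1
H(10) = 2 * H(9) + 1
H(9) = 2 * H(8) + 1
H(8) = 2 * H(7) + 1
H(7) = 2 * H(6) + 1
H(6) = 2 * H(5) + 1
H(5) = 2 * H(4) + 1
H(4) = 2 * H(3) + 1
H(3) = 2 * H(2) + 1
H(2) = 2 * H(1) + 1
H(1) = 1  (base case)
H(2) = 2 * 1 + 1 = 3
H(3) = 2 * 3 + 1 = 7
H(4) = 2 * 7 + 1 = 15
H(5) = 2 * 15 + 1 = 31
H(6) = 2 * 31 + 1 = 63
H(7) = 2 * 63 + 1 = 127
H(8) = 2 * 127 + 1 = 255
H(9) = 2 * 255 + 1 = 511
H(10) = 2 * 511 + 1 = 1023
H(11) = 2 * 1023 + 1 = 2047
H(12) = 2 * 2047 + 1 = 4095
H(13) = 2 * 4095 + 1 = 8191
H(14) = 2 * 8191 + 1 = 16383
H(15) = 2 * 16383 + 1 = 32767
H(16) = 2 * 32767 + 1 = 65535
H(17) = 2 * 65535 + 1 = 131071
H(18) = 2 * 131071 + 1 = 262143
H(19) = 2 * 262143 + 1 = 524287
H(20) = 2 * 524287 + 1 = 1048575
H(21) = 2 * 1048575 + 1 = 2097151
H(22) = 2 * 2097151 + 1 = 4194303
H(23) = 2 * 4194303 + 1 = 8388607
H(24) = 2 * 8388607 + 1 = 16777215
H(25) = 2 * 16777215 + 1 = 33554431
H(26) = 2 * 33554431 + 1 = 67108863
H(27) = 2 * 67108863 + 1 = 134217727

134217727


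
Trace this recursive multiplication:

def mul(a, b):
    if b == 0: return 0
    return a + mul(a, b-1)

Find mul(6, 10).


mul(6, 10) = 6 + mul(6, 9)
mul(6, 9) = 6 + mul(6, 8)
mul(6, 8) = 6 + mul(6, 7)
mul(6, 7) = 6 + mul(6, 6)
mul(6, 6) = 6 + mul(6, 5)
mul(6, 5) = 6 + mul(6, 4)
mul(6, 4) = 6 + mul(6, 3)
mul(6, 3) = 6 + mul(6, 2)
mul(6, 2) = 6 + mul(6, 1)
mul(6, 1) = 6 + mul(6, 0)
mul(6, 0) = 0  (base case)
Total: 6 + 6 + 6 + 6 + 6 + 6 + 6 + 6 + 6 + 6 + 0 = 60

60


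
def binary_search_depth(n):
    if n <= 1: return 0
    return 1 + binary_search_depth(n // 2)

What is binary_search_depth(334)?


334 / 2 = 167
167 / 2 = 83
83 / 2 = 41
41 / 2 = 20
20 / 2 = 10
10 / 2 = 5
5 / 2 = 2
2 / 2 = 1
Reached 1 after 8 halvings

8


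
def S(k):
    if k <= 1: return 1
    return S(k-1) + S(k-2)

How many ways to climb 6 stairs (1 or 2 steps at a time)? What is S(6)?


Building up from base cases:
S(0) = 1
S(1) = 1
S(2) = S(1) + S(0) = 1 + 1 = 2
S(3) = S(2) + S(1) = 2 + 1 = 3
S(4) = S(3) + S(2) = 3 + 2 = 5
S(5) = S(4) + S(3) = 5 + 3 = 8
S(6) = S(5) + S(4) = 8 + 5 = 13

13


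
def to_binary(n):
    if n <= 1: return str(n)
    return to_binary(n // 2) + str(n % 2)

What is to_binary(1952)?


to_binary(1952) = to_binary(976) + '0'
to_binary(976) = to_binary(488) + '0'
to_binary(488) = to_binary(244) + '0'
to_binary(244) = to_binary(122) + '0'
to_binary(122) = to_binary(61) + '0'
to_binary(61) = to_binary(30) + '1'
to_binary(30) = to_binary(15) + '0'
to_binary(15) = to_binary(7) + '1'
to_binary(7) = to_binary(3) + '1'
to_binary(3) = to_binary(1) + '1'
to_binary(1) = '1'  (base case)
Concatenating: '1' + '1' + '1' + '1' + '0' + '1' + '0' + '0' + '0' + '0' + '0' = '11110100000'

11110100000


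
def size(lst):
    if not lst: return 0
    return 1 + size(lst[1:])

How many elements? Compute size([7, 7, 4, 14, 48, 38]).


size([7, 7, 4, 14, 48, 38]) = 1 + size([7, 4, 14, 48, 38])
size([7, 4, 14, 48, 38]) = 1 + size([4, 14, 48, 38])
size([4, 14, 48, 38]) = 1 + size([14, 48, 38])
size([14, 48, 38]) = 1 + size([48, 38])
size([48, 38]) = 1 + size([38])
size([38]) = 1 + size([])
size([]) = 0  (base case)
Unwinding: 1 + 1 + 1 + 1 + 1 + 1 + 0 = 6

6


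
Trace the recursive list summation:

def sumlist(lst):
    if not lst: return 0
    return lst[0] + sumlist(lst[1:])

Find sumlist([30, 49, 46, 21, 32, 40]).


sumlist([30, 49, 46, 21, 32, 40]) = 30 + sumlist([49, 46, 21, 32, 40])
sumlist([49, 46, 21, 32, 40]) = 49 + sumlist([46, 21, 32, 40])
sumlist([46, 21, 32, 40]) = 46 + sumlist([21, 32, 40])
sumlist([21, 32, 40]) = 21 + sumlist([32, 40])
sumlist([32, 40]) = 32 + sumlist([40])
sumlist([40]) = 40 + sumlist([])
sumlist([]) = 0  (base case)
Total: 30 + 49 + 46 + 21 + 32 + 40 + 0 = 218

218


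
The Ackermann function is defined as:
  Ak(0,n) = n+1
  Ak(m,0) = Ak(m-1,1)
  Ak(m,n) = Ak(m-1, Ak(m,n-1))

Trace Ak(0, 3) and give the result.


Ak(0, 3) = 4
Result: Ak(0, 3) = 4

4


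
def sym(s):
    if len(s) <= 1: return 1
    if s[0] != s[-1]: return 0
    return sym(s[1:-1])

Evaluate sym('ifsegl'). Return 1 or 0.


sym('ifsegl'): s[0]='i' != s[-1]='l' -> return 0
Result: 0 (not a palindrome)

0


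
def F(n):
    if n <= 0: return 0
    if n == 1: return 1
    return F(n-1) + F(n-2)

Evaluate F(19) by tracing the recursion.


Computing F(19) bottom-up:
F(0) = 0
F(1) = 1
F(2) = F(1) + F(0) = 1 + 0 = 1
F(3) = F(2) + F(1) = 1 + 1 = 2
F(4) = F(3) + F(2) = 2 + 1 = 3
F(5) = F(4) + F(3) = 3 + 2 = 5
F(6) = F(5) + F(4) = 5 + 3 = 8
F(7) = F(6) + F(5) = 8 + 5 = 13
F(8) = F(7) + F(6) = 13 + 8 = 21
F(9) = F(8) + F(7) = 21 + 13 = 34
F(10) = F(9) + F(8) = 34 + 21 = 55
F(11) = F(10) + F(9) = 55 + 34 = 89
F(12) = F(11) + F(10) = 89 + 55 = 144
F(13) = F(12) + F(11) = 144 + 89 = 233
F(14) = F(13) + F(12) = 233 + 144 = 377
F(15) = F(14) + F(13) = 377 + 233 = 610
F(16) = F(15) + F(14) = 610 + 377 = 987
F(17) = F(16) + F(15) = 987 + 610 = 1597
F(18) = F(17) + F(16) = 1597 + 987 = 2584
F(19) = F(18) + F(17) = 2584 + 1597 = 4181

4181


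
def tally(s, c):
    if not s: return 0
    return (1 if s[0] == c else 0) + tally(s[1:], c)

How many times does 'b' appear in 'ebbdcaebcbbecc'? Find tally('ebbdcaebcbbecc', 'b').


s[0]='e' != 'b' -> 0
s[0]='b' == 'b' -> 1
s[0]='b' == 'b' -> 1
s[0]='d' != 'b' -> 0
s[0]='c' != 'b' -> 0
s[0]='a' != 'b' -> 0
s[0]='e' != 'b' -> 0
s[0]='b' == 'b' -> 1
s[0]='c' != 'b' -> 0
s[0]='b' == 'b' -> 1
s[0]='b' == 'b' -> 1
s[0]='e' != 'b' -> 0
s[0]='c' != 'b' -> 0
s[0]='c' != 'b' -> 0
Sum: 0 + 1 + 1 + 0 + 0 + 0 + 0 + 1 + 0 + 1 + 1 + 0 + 0 + 0 = 5

5


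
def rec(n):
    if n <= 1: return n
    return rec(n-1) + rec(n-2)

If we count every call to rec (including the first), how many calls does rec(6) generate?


Let C(n) = total calls for rec(n)
C(0) = 1, C(1) = 1
C(2) = 1 + C(1) + C(0) = 1 + 1 + 1 = 3
C(3) = 1 + C(2) + C(1) = 1 + 3 + 1 = 5
C(4) = 1 + C(3) + C(2) = 1 + 5 + 3 = 9
C(5) = 1 + C(4) + C(3) = 1 + 9 + 5 = 15
C(6) = 1 + C(5) + C(4) = 1 + 15 + 9 = 25

25


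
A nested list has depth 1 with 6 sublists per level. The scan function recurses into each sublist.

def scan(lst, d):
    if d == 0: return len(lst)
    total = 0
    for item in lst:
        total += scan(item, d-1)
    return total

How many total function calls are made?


At depth 0 (root): 1 call
At depth 1: each of 1 parents calls scan on 6 children = 6 calls
Total: 1 + 6 = 7

7


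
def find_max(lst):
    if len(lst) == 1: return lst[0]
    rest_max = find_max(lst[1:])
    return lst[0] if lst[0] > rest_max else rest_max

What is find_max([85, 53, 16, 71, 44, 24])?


find_max([85, 53, 16, 71, 44, 24]): compare 85 with find_max([53, 16, 71, 44, 24])
find_max([53, 16, 71, 44, 24]): compare 53 with find_max([16, 71, 44, 24])
find_max([16, 71, 44, 24]): compare 16 with find_max([71, 44, 24])
find_max([71, 44, 24]): compare 71 with find_max([44, 24])
find_max([44, 24]): compare 44 with find_max([24])
find_max([24]) = 24  (base case)
Compare 44 with 24 -> 44
Compare 71 with 44 -> 71
Compare 16 with 71 -> 71
Compare 53 with 71 -> 71
Compare 85 with 71 -> 85

85


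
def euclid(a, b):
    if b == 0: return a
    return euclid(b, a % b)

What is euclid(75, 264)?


euclid(75, 264) = euclid(264, 75)
euclid(264, 75) = euclid(75, 39)
euclid(75, 39) = euclid(39, 36)
euclid(39, 36) = euclid(36, 3)
euclid(36, 3) = euclid(3, 0)
euclid(3, 0) = 3  (base case)

3


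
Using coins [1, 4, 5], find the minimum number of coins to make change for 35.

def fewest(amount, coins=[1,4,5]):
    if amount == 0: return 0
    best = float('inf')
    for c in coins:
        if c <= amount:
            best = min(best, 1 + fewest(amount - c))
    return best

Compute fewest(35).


Building up with DP:
fewest(0) = 0
fewest(1) = min(1+fewest(0)=1+0=1) = 1
fewest(2) = min(1+fewest(1)=1+1=2) = 2
fewest(3) = min(1+fewest(2)=1+2=3) = 3
fewest(4) = min(1+fewest(3)=1+3=4, 1+fewest(0)=1+0=1) = 1
fewest(5) = min(1+fewest(4)=1+1=2, 1+fewest(1)=1+1=2, 1+fewest(0)=1+0=1) = 1
fewest(6) = min(1+fewest(5)=1+1=2, 1+fewest(2)=1+2=3, 1+fewest(1)=1+1=2) = 2
fewest(7) = min(1+fewest(6)=1+2=3, 1+fewest(3)=1+3=4, 1+fewest(2)=1+2=3) = 3
fewest(8) = min(1+fewest(7)=1+3=4, 1+fewest(4)=1+1=2, 1+fewest(3)=1+3=4) = 2
fewest(9) = min(1+fewest(8)=1+2=3, 1+fewest(5)=1+1=2, 1+fewest(4)=1+1=2) = 2
fewest(10) = min(1+fewest(9)=1+2=3, 1+fewest(6)=1+2=3, 1+fewest(5)=1+1=2) = 2
fewest(11) = min(1+fewest(10)=1+2=3, 1+fewest(7)=1+3=4, 1+fewest(6)=1+2=3) = 3
fewest(12) = min(1+fewest(11)=1+3=4, 1+fewest(8)=1+2=3, 1+fewest(7)=1+3=4) = 3
fewest(13) = min(1+fewest(12)=1+3=4, 1+fewest(9)=1+2=3, 1+fewest(8)=1+2=3) = 3
fewest(14) = min(1+fewest(13)=1+3=4, 1+fewest(10)=1+2=3, 1+fewest(9)=1+2=3) = 3
fewest(15) = min(1+fewest(14)=1+3=4, 1+fewest(11)=1+3=4, 1+fewest(10)=1+2=3) = 3
fewest(16) = min(1+fewest(15)=1+3=4, 1+fewest(12)=1+3=4, 1+fewest(11)=1+3=4) = 4
fewest(17) = min(1+fewest(16)=1+4=5, 1+fewest(13)=1+3=4, 1+fewest(12)=1+3=4) = 4
fewest(18) = min(1+fewest(17)=1+4=5, 1+fewest(14)=1+3=4, 1+fewest(13)=1+3=4) = 4
fewest(19) = min(1+fewest(18)=1+4=5, 1+fewest(15)=1+3=4, 1+fewest(14)=1+3=4) = 4
fewest(20) = min(1+fewest(19)=1+4=5, 1+fewest(16)=1+4=5, 1+fewest(15)=1+3=4) = 4
fewest(21) = min(1+fewest(20)=1+4=5, 1+fewest(17)=1+4=5, 1+fewest(16)=1+4=5) = 5
fewest(22) = min(1+fewest(21)=1+5=6, 1+fewest(18)=1+4=5, 1+fewest(17)=1+4=5) = 5
fewest(23) = min(1+fewest(22)=1+5=6, 1+fewest(19)=1+4=5, 1+fewest(18)=1+4=5) = 5
fewest(24) = min(1+fewest(23)=1+5=6, 1+fewest(20)=1+4=5, 1+fewest(19)=1+4=5) = 5
fewest(25) = min(1+fewest(24)=1+5=6, 1+fewest(21)=1+5=6, 1+fewest(20)=1+4=5) = 5
fewest(26) = min(1+fewest(25)=1+5=6, 1+fewest(22)=1+5=6, 1+fewest(21)=1+5=6) = 6
fewest(27) = min(1+fewest(26)=1+6=7, 1+fewest(23)=1+5=6, 1+fewest(22)=1+5=6) = 6
fewest(28) = min(1+fewest(27)=1+6=7, 1+fewest(24)=1+5=6, 1+fewest(23)=1+5=6) = 6
fewest(29) = min(1+fewest(28)=1+6=7, 1+fewest(25)=1+5=6, 1+fewest(24)=1+5=6) = 6
fewest(30) = min(1+fewest(29)=1+6=7, 1+fewest(26)=1+6=7, 1+fewest(25)=1+5=6) = 6
fewest(31) = min(1+fewest(30)=1+6=7, 1+fewest(27)=1+6=7, 1+fewest(26)=1+6=7) = 7
fewest(32) = min(1+fewest(31)=1+7=8, 1+fewest(28)=1+6=7, 1+fewest(27)=1+6=7) = 7
fewest(33) = min(1+fewest(32)=1+7=8, 1+fewest(29)=1+6=7, 1+fewest(28)=1+6=7) = 7
fewest(34) = min(1+fewest(33)=1+7=8, 1+fewest(30)=1+6=7, 1+fewest(29)=1+6=7) = 7
fewest(35) = min(1+fewest(34)=1+7=8, 1+fewest(31)=1+7=8, 1+fewest(30)=1+6=7) = 7

7


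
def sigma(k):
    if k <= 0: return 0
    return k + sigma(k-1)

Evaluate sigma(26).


sigma(26)
= 26 + 25 + 24 + 23 + 22 + 21 + 20 + 19 + 18 + 17 + 16 + 15 + 14 + 13 + 12 + 11 + 10 + 9 + 8 + 7 + 6 + 5 + 4 + 3 + 2 + 1 + sigma(0)
= 26 + 25 + 24 + 23 + 22 + 21 + 20 + 19 + 18 + 17 + 16 + 15 + 14 + 13 + 12 + 11 + 10 + 9 + 8 + 7 + 6 + 5 + 4 + 3 + 2 + 1 + 0
= 351

351


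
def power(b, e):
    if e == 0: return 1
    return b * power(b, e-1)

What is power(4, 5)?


power(4, 5)
= 4 * power(4, 4)
= 4 * 4 * power(4, 3)
= 4 * 4 * 4 * power(4, 2)
= 4 * 4 * 4 * 4 * power(4, 1)
= 4 * 4 * 4 * 4 * 4 * power(4, 0)
= 4 * 4 * 4 * 4 * 4 * 1
= 1024

1024


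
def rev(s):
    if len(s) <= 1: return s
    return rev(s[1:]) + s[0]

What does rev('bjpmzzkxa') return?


rev('bjpmzzkxa') = rev('jpmzzkxa') + 'b'
rev('jpmzzkxa') = rev('pmzzkxa') + 'j'
rev('pmzzkxa') = rev('mzzkxa') + 'p'
rev('mzzkxa') = rev('zzkxa') + 'm'
rev('zzkxa') = rev('zkxa') + 'z'
rev('zkxa') = rev('kxa') + 'z'
rev('kxa') = rev('xa') + 'k'
rev('xa') = rev('a') + 'x'
rev('a') = 'a'  (base case)
Concatenating: 'a' + 'x' + 'k' + 'z' + 'z' + 'm' + 'p' + 'j' + 'b' = 'axkzzmpjb'

axkzzmpjb


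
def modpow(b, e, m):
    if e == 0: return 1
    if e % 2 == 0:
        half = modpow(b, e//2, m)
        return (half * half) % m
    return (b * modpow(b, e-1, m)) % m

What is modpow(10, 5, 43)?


modpow(10, 5, 43): e is odd, compute modpow(10, 4, 43)
  modpow(10, 4, 43): e is even, compute modpow(10, 2, 43)
    modpow(10, 2, 43): e is even, compute modpow(10, 1, 43)
      modpow(10, 1, 43): e is odd, compute modpow(10, 0, 43)
        modpow(10, 0, 43) = 1
      (10 * 1) % 43 = 10
    half=10, (10*10) % 43 = 14
  half=14, (14*14) % 43 = 24
(10 * 24) % 43 = 25

25


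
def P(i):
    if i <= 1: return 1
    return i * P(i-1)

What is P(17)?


P(17)
= 17 * P(16)
= 17 * 16 * P(15)
= 17 * 16 * 15 * P(14)
= 17 * 16 * 15 * 14 * P(13)
= 17 * 16 * 15 * 14 * 13 * P(12)
= 17 * 16 * 15 * 14 * 13 * 12 * P(11)
= 17 * 16 * 15 * 14 * 13 * 12 * 11 * P(10)
= 17 * 16 * 15 * 14 * 13 * 12 * 11 * 10 * P(9)
= 17 * 16 * 15 * 14 * 13 * 12 * 11 * 10 * 9 * P(8)
= 17 * 16 * 15 * 14 * 13 * 12 * 11 * 10 * 9 * 8 * P(7)
= 17 * 16 * 15 * 14 * 13 * 12 * 11 * 10 * 9 * 8 * 7 * P(6)
= 17 * 16 * 15 * 14 * 13 * 12 * 11 * 10 * 9 * 8 * 7 * 6 * P(5)
= 17 * 16 * 15 * 14 * 13 * 12 * 11 * 10 * 9 * 8 * 7 * 6 * 5 * P(4)
= 17 * 16 * 15 * 14 * 13 * 12 * 11 * 10 * 9 * 8 * 7 * 6 * 5 * 4 * P(3)
= 17 * 16 * 15 * 14 * 13 * 12 * 11 * 10 * 9 * 8 * 7 * 6 * 5 * 4 * 3 * P(2)
= 17 * 16 * 15 * 14 * 13 * 12 * 11 * 10 * 9 * 8 * 7 * 6 * 5 * 4 * 3 * 2 * P(1)
= 17 * 16 * 15 * 14 * 13 * 12 * 11 * 10 * 9 * 8 * 7 * 6 * 5 * 4 * 3 * 2 * 1
= 355687428096000

355687428096000
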